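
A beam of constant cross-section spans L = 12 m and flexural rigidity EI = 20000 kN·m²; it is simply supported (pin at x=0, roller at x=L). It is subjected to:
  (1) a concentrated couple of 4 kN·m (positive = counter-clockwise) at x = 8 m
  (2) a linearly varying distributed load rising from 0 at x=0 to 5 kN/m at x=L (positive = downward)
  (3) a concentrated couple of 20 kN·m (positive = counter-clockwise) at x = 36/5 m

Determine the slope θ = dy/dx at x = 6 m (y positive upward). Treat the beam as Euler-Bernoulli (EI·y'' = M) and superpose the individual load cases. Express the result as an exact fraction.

Load 1 — applied couple M₀=4 kN·m at a=8 m (b=L-a=4):
  θ_1 = (M₀x²/(2L)+C₁)/EI  [x≤a] with C₁=M₀(3b²-L²)/(6L)=-16/3 = (4·6²/(2·12)+(-16/3))/20000 = 1/30000 rad
Load 2 — triangular load w₀=5 kN/m (0→w₀ over full span):
  θ_2 = -w₀(7L⁴-30L²x²+15x⁴)/(360LEI) = -5·(7·12⁴-30·12²·6²+15·6⁴)/(360·12·20000) = -21/40000 rad
Load 3 — applied couple M₀=20 kN·m at a=36/5 m (b=L-a=24/5):
  θ_3 = (M₀x²/(2L)+C₁)/EI  [x≤a] with C₁=M₀(3b²-L²)/(6L)=-104/5 = (20·6²/(2·12)+(-104/5))/20000 = 23/50000 rad
Superposition: θ = Σ θ_i = -19/600000 rad ≈ -0.000032 rad

θ(6) = -19/600000 rad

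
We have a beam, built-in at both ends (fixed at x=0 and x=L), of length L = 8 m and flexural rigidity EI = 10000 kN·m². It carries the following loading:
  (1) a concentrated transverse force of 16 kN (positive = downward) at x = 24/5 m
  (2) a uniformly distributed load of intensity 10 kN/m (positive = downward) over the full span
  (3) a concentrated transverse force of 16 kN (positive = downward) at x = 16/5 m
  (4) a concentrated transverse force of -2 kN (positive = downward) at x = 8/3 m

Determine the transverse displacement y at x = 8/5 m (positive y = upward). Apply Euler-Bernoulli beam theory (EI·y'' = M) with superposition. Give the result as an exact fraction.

Load 1 — point force P=16 kN at a=24/5 m (b=L-a=16/5):
  y_1 = -Pb²x²(3aL-(3a+b)x)/(6L³EI)  [x≤a] = -16·(16/5)²·(8/5)²·(3·(24/5)·8-(3·(24/5)+(16/5))·(8/5))/(6·8³·10000) = -34816/29296875 m
Load 2 — uniform load w=10 kN/m over full span:
  y_2 = -wx²(L-x)²/(24EI) = -10·(8/5)²·(8-(8/5))²/(24·10000) = -1024/234375 m
Load 3 — point force P=16 kN at a=16/5 m (b=L-a=24/5):
  y_3 = -Pb²x²(3aL-(3a+b)x)/(6L³EI)  [x≤a] = -16·(24/5)²·(8/5)²·(3·(16/5)·8-(3·(16/5)+(24/5))·(8/5))/(6·8³·10000) = -16128/9765625 m
Load 4 — point force P=-2 kN at a=8/3 m (b=L-a=16/3):
  y_4 = -Pb²x²(3aL-(3a+b)x)/(6L³EI)  [x≤a] = -(-2)·(16/3)²·(8/5)²·(3·(8/3)·8-(3·(8/3)+(16/3))·(8/5))/(6·8³·10000) = 256/1265625 m
Superposition: y = Σ y_i = -221696/31640625 m ≈ -0.007007 m

y(8/5) = -221696/31640625 m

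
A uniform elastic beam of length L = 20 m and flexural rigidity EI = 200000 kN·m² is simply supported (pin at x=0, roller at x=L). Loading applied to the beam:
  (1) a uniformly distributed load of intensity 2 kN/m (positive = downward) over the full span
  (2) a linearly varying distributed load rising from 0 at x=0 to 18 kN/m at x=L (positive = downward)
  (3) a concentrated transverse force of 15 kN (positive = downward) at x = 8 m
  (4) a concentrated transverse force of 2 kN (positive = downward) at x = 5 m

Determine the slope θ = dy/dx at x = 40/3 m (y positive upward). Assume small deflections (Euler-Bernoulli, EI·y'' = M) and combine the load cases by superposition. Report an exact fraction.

Load 1 — uniform load w=2 kN/m over full span:
  θ_1 = -w(L³-6Lx²+4x³)/(24EI) = -2·(20³-6·20·(40/3)²+4·(40/3)³)/(24·200000) = 13/8100 rad
Load 2 — triangular load w₀=18 kN/m (0→w₀ over full span):
  θ_2 = -w₀(7L⁴-30L²x²+15x⁴)/(360LEI) = -18·(7·20⁴-30·20²·(40/3)²+15·(40/3)⁴)/(360·20·200000) = 91/13500 rad
Load 3 — point force P=15 kN at a=8 m (b=L-a=12):
  θ_3 = -Pa(2L²-6Lx+3x²+a²)/(6LEI)  [x>a] = -15·8·(2·20²-6·20·(40/3)+3·(40/3)²+8²)/(6·20·200000) = 19/18750 rad
Load 4 — point force P=2 kN at a=5 m (b=L-a=15):
  θ_4 = -Pa(2L²-6Lx+3x²+a²)/(6LEI)  [x>a] = -2·5·(2·20²-6·20·(40/3)+3·(40/3)²+5²)/(6·20·200000) = 29/288000 rad
Superposition: θ = Σ θ_i = 612989/64800000 rad ≈ 0.009460 rad

θ(40/3) = 612989/64800000 rad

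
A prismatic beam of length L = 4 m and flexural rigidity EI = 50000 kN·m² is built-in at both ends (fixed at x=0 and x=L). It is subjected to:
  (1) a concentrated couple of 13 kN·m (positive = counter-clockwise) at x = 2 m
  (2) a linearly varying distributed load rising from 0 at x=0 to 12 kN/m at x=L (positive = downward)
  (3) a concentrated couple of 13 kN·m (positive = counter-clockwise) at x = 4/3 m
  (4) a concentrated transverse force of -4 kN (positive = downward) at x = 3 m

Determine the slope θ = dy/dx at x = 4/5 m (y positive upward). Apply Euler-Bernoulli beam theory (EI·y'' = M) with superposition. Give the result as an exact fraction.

θ(4/5) = -497/11718750 rad

Load 1 — applied couple M₀=13 kN·m at a=2 m (b=L-a=2):
  θ_1 = (R_Ax²/2 - M_Ax)/EI  [x≤a] with R_A=39/8, M_A=13/4 = ((39/8)·(4/5)²/2 - (13/4)·(4/5))/50000 = -13/625000 rad
Load 2 — triangular load w₀=12 kN/m (0→w₀ over full span):
  θ_2 = -w₀(2x(L-x)(L-2x)(x+2L)+x²(L-x)²)/(120LEI) = -12·(2·(4/5)·(4-(4/5))·(4-2·(4/5))·((4/5)+2·4)+(4/5)²·(4-(4/5))²)/(120·4·50000) = -112/1953125 rad
Load 3 — applied couple M₀=13 kN·m at a=4/3 m (b=L-a=8/3):
  θ_3 = (R_Ax²/2 - M_Ax)/EI  [x≤a] with R_A=13/3, M_A=0 = ((13/3)·(4/5)²/2 - 0·(4/5))/50000 = 13/468750 rad
Load 4 — point force P=-4 kN at a=3 m (b=L-a=1):
  θ_4 = -Pb²x(2aL-(3a+b)x)/(2L³EI)  [x≤a] = -(-4)·1²·(4/5)·(2·3·4-(3·3+1)·(4/5))/(2·4³·50000) = 1/125000 rad
Superposition: θ = Σ θ_i = -497/11718750 rad ≈ -0.000042 rad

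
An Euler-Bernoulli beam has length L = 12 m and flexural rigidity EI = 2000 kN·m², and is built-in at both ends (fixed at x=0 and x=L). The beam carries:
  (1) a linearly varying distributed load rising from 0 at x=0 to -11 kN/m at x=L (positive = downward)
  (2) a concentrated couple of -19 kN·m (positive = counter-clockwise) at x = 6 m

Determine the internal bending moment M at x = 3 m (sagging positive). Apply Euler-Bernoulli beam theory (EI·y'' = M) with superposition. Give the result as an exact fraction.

Load 1 — triangular load w₀=-11 kN/m (0→w₀ over full span):
  M_1 = 3w₀Lx/20 - w₀L²/30 - w₀x³/(6L) = 3·(-11)·12·3/20 - (-11)·12²/30 - (-11)·3³/(6·12) = -99/40 kN·m
Load 2 — applied couple M₀=-19 kN·m at a=6 m (b=L-a=6):
  M_2 = R_Ax - M_A  [x≤a] with R_A=-19/8, M_A=-19/4 = (-19/8)·3 - (-19/4) = -19/8 kN·m
Superposition: M = Σ M_i = -97/20 kN·m ≈ -4.850000 kN·m

M(3) = -97/20 kN·m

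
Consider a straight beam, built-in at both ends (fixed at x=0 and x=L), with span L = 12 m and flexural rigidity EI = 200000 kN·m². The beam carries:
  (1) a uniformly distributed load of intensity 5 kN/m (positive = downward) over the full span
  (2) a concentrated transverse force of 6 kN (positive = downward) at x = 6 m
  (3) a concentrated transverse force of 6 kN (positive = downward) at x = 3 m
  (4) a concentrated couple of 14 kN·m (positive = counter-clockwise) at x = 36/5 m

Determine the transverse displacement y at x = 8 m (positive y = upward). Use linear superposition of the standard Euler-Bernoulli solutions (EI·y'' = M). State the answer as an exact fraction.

Load 1 — uniform load w=5 kN/m over full span:
  y_1 = -wx²(L-x)²/(24EI) = -5·8²·(12-8)²/(24·200000) = -2/1875 m
Load 2 — point force P=6 kN at a=6 m (b=L-a=6):
  y_2 = -Pa²(L-x)²(3bL-(3b+a)(L-x))/(6L³EI)  [x>a] = -6·6²·(12-8)²·(3·6·12-(3·6+6)·(12-8))/(6·12³·200000) = -1/5000 m
Load 3 — point force P=6 kN at a=3 m (b=L-a=9):
  y_3 = -Pa²(L-x)²(3bL-(3b+a)(L-x))/(6L³EI)  [x>a] = -6·3²·(12-8)²·(3·9·12-(3·9+3)·(12-8))/(6·12³·200000) = -17/200000 m
Load 4 — applied couple M₀=14 kN·m at a=36/5 m (b=L-a=24/5):
  y_4 = (R_Ax³/6 - M_Ax²/2 - M₀(x-a)²/2)/EI  [x>a] with R_A=42/25, M_A=112/25 = ((42/25)·8³/6 - (112/25)·8²/2 - 14·(8-(36/5))²/2)/200000 = -7/312500 m
Superposition: y = Σ y_i = -20611/15000000 m ≈ -0.001374 m

y(8) = -20611/15000000 m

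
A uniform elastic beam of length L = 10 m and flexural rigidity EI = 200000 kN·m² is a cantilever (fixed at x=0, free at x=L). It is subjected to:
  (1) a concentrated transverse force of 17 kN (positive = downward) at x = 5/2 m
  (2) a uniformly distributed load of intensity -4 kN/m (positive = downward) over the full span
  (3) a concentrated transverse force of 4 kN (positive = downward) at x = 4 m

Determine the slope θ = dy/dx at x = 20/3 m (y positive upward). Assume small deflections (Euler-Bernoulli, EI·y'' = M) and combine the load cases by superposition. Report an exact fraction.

Load 1 — point force P=17 kN at a=5/2 m (b=L-a=15/2):
  θ_1 = -Pa²/(2EI)  [x>a] = -17·(5/2)²/(2·200000) = -17/64000 rad
Load 2 — uniform load w=-4 kN/m over full span:
  θ_2 = -wx(x²-3Lx+3L²)/(6EI) = -(-4)·(20/3)·((20/3)²-3·10·(20/3)+3·10²)/(6·200000) = 13/4050 rad
Load 3 — point force P=4 kN at a=4 m (b=L-a=6):
  θ_3 = -Pa²/(2EI)  [x>a] = -4·4²/(2·200000) = -1/6250 rad
Superposition: θ = Σ θ_i = 360839/129600000 rad ≈ 0.002784 rad

θ(20/3) = 360839/129600000 rad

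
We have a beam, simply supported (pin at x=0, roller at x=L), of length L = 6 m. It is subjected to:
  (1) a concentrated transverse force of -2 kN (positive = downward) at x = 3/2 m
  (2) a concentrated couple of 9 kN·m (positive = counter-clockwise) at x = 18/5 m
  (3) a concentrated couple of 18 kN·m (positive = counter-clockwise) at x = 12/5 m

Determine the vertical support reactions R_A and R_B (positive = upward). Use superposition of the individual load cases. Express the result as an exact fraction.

R_A = 3 kN, R_B = -5 kN

Load 1 — point force P=-2 kN at a=3/2 m (b=L-a=9/2):
  R_A = Pb/L = (-2)·(9/2)/6 = -3/2 kN
  R_B = Pa/L = (-2)·(3/2)/6 = -1/2 kN
Load 2 — applied couple M₀=9 kN·m at a=18/5 m (b=L-a=12/5):
  R_A = M₀/L = 9/6 = 3/2 kN
  R_B = -M₀/L = -9/6 = -3/2 kN
Load 3 — applied couple M₀=18 kN·m at a=12/5 m (b=L-a=18/5):
  R_A = M₀/L = 18/6 = 3 kN
  R_B = -M₀/L = -18/6 = -3 kN
Superposition: R_A = 3 kN, R_B = -5 kN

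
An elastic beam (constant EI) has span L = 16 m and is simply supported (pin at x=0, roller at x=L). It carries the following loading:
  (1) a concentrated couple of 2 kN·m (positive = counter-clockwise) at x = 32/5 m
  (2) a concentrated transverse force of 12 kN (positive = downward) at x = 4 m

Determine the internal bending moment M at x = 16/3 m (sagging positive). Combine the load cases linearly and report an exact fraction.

M(16/3) = 98/3 kN·m

Load 1 — applied couple M₀=2 kN·m at a=32/5 m (b=L-a=48/5):
  M_1 = M₀x/L  [x≤a] = 2·(16/3)/16 = 2/3 kN·m
Load 2 — point force P=12 kN at a=4 m (b=L-a=12):
  M_2 = Pa(L-x)/L  [x>a] = 12·4·(16-(16/3))/16 = 32 kN·m
Superposition: M = Σ M_i = 98/3 kN·m ≈ 32.666667 kN·m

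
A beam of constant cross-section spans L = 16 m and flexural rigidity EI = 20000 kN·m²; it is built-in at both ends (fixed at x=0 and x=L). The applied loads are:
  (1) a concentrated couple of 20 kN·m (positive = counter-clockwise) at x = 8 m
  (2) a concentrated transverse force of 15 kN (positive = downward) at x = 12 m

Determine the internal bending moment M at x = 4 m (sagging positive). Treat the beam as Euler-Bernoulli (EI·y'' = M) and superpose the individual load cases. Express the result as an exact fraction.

M(4) = 5/8 kN·m

Load 1 — applied couple M₀=20 kN·m at a=8 m (b=L-a=8):
  M_1 = R_Ax - M_A  [x≤a] with R_A=15/8, M_A=5 = (15/8)·4 - 5 = 5/2 kN·m
Load 2 — point force P=15 kN at a=12 m (b=L-a=4):
  M_2 = Pb²(3a+b)x/L³ - Pab²/L²  [x≤a] = 15·4²·(3·12+4)·4/16³ - 15·12·4²/16² = -15/8 kN·m
Superposition: M = Σ M_i = 5/8 kN·m ≈ 0.625000 kN·m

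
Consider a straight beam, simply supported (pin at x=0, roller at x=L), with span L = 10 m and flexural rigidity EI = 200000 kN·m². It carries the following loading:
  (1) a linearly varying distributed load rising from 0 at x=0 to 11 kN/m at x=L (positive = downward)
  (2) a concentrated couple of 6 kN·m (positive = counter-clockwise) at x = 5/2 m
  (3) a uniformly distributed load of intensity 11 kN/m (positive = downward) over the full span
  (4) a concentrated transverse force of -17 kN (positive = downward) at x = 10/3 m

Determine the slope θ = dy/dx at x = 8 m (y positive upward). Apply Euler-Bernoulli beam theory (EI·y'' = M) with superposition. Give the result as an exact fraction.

Load 1 — triangular load w₀=11 kN/m (0→w₀ over full span):
  θ_1 = -w₀(7L⁴-30L²x²+15x⁴)/(360LEI) = -11·(7·10⁴-30·10²·8²+15·8⁴)/(360·10·200000) = 8327/9000000 rad
Load 2 — applied couple M₀=6 kN·m at a=5/2 m (b=L-a=15/2):
  θ_2 = (M₀x²/(2L)-M₀(x-a)+C₁)/EI  [x>a] with C₁=M₀(3b²-L²)/(6L)=55/8 = (6·8²/(2·10)-6·(8-(5/2))+(55/8))/200000 = -277/8000000 rad
Load 3 — uniform load w=11 kN/m over full span:
  θ_3 = -w(L³-6Lx²+4x³)/(24EI) = -11·(10³-6·10·8²+4·8³)/(24·200000) = 363/200000 rad
Load 4 — point force P=-17 kN at a=10/3 m (b=L-a=20/3):
  θ_4 = -Pa(2L²-6Lx+3x²+a²)/(6LEI)  [x>a] = -(-17)·(10/3)·(2·10²-6·10·8+3·8²+(10/3)²)/(6·10·200000) = -2941/8100000 rad
Superposition: θ = Σ θ_i = 1517947/648000000 rad ≈ 0.002343 rad

θ(8) = 1517947/648000000 rad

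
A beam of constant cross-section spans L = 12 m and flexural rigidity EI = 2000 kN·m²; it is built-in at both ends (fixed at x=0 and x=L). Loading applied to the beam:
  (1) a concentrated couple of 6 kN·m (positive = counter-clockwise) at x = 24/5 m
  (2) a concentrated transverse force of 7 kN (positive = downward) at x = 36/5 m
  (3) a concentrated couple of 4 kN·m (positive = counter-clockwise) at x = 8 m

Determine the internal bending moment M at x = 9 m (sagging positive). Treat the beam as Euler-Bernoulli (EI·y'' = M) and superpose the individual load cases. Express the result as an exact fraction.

Load 1 — applied couple M₀=6 kN·m at a=24/5 m (b=L-a=36/5):
  M_1 = R_Ax - M_A - M₀  [x>a] with R_A=18/25, M_A=18/25 = (18/25)·9 - (18/25) - 6 = -6/25 kN·m
Load 2 — point force P=7 kN at a=36/5 m (b=L-a=24/5):
  M_2 = Pa²(a+3b)(L-x)/L³ - Pa²b/L²  [x>a] = 7·(36/5)²·((36/5)+3·(24/5))·(12-9)/12³ - 7·(36/5)²·(24/5)/12² = 189/125 kN·m
Load 3 — applied couple M₀=4 kN·m at a=8 m (b=L-a=4):
  M_3 = R_Ax - M_A - M₀  [x>a] with R_A=4/9, M_A=4/3 = (4/9)·9 - (4/3) - 4 = -4/3 kN·m
Superposition: M = Σ M_i = -23/375 kN·m ≈ -0.061333 kN·m

M(9) = -23/375 kN·m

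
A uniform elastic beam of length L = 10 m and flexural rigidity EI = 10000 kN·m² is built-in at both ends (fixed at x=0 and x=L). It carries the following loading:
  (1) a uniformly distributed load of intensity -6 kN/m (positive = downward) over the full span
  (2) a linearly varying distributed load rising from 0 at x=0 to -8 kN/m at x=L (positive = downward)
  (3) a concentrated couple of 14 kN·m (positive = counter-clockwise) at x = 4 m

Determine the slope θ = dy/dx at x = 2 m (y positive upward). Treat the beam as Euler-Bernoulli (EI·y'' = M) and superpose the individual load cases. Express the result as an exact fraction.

Load 1 — uniform load w=-6 kN/m over full span:
  θ_1 = -wx(L-x)(L-2x)/(12EI) = -(-6)·2·(10-2)·(10-2·2)/(12·10000) = 3/625 rad
Load 2 — triangular load w₀=-8 kN/m (0→w₀ over full span):
  θ_2 = -w₀(2x(L-x)(L-2x)(x+2L)+x²(L-x)²)/(120LEI) = -(-8)·(2·2·(10-2)·(10-2·2)·(2+2·10)+2²·(10-2)²)/(120·10·10000) = 28/9375 rad
Load 3 — applied couple M₀=14 kN·m at a=4 m (b=L-a=6):
  θ_3 = (R_Ax²/2 - M_Ax)/EI  [x≤a] with R_A=252/125, M_A=42/25 = ((252/125)·2²/2 - (42/25)·2)/10000 = 21/312500 rad
Superposition: θ = Σ θ_i = 7363/937500 rad ≈ 0.007854 rad

θ(2) = 7363/937500 rad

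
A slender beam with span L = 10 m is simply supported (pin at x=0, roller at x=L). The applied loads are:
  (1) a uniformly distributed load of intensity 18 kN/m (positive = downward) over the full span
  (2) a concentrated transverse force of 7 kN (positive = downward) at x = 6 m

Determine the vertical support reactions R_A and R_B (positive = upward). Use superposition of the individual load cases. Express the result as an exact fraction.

Load 1 — uniform load w=18 kN/m over full span:
  R_A = wL/2 = 18·10/2 = 90 kN
  R_B = wL/2 = 18·10/2 = 90 kN
Load 2 — point force P=7 kN at a=6 m (b=L-a=4):
  R_A = Pb/L = 7·4/10 = 14/5 kN
  R_B = Pa/L = 7·6/10 = 21/5 kN
Superposition: R_A = 464/5 kN, R_B = 471/5 kN

R_A = 464/5 kN, R_B = 471/5 kN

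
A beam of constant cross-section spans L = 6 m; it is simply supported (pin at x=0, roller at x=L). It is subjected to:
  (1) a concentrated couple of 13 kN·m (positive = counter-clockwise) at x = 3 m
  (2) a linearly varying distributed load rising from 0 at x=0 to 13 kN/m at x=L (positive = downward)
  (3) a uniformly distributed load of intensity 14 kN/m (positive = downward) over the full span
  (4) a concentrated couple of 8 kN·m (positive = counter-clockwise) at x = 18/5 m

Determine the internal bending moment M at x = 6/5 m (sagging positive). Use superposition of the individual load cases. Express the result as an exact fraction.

Load 1 — applied couple M₀=13 kN·m at a=3 m (b=L-a=3):
  M_1 = M₀x/L  [x≤a] = 13·(6/5)/6 = 13/5 kN·m
Load 2 — triangular load w₀=13 kN/m (0→w₀ over full span):
  M_2 = w₀Lx/6 - w₀x³/(6L) = 13·6·(6/5)/6 - 13·(6/5)³/(6·6) = 1872/125 kN·m
Load 3 — uniform load w=14 kN/m over full span:
  M_3 = wx(L-x)/2 = 14·(6/5)·(6-(6/5))/2 = 1008/25 kN·m
Load 4 — applied couple M₀=8 kN·m at a=18/5 m (b=L-a=12/5):
  M_4 = M₀x/L  [x≤a] = 8·(6/5)/6 = 8/5 kN·m
Superposition: M = Σ M_i = 7437/125 kN·m ≈ 59.496000 kN·m

M(6/5) = 7437/125 kN·m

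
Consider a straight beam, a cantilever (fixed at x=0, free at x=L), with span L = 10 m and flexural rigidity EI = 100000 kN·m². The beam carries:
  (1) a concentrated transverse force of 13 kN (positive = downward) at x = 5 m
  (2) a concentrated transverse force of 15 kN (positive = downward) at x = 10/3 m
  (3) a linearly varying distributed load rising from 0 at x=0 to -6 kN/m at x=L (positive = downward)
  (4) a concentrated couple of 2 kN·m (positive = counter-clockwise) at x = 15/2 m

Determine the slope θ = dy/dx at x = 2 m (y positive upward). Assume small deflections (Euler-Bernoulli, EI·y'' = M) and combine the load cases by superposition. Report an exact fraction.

Load 1 — point force P=13 kN at a=5 m (b=L-a=5):
  θ_1 = -Px(2a-x)/(2EI)  [x≤a] = -13·2·(2·5-2)/(2·100000) = -13/12500 rad
Load 2 — point force P=15 kN at a=10/3 m (b=L-a=20/3):
  θ_2 = -Px(2a-x)/(2EI)  [x≤a] = -15·2·(2·(10/3)-2)/(2·100000) = -7/10000 rad
Load 3 — triangular load w₀=-6 kN/m (0→w₀ over full span):
  θ_3 = (w₀Lx²/4-w₀L²x/3-w₀x⁴/(24L))/EI = ((-6)·10·2²/4-(-6)·10²·2/3-(-6)·2⁴/(24·10))/100000 = 851/250000 rad
Load 4 — applied couple M₀=2 kN·m at a=15/2 m (b=L-a=5/2):
  θ_4 = M₀x/EI  [x≤a] = 2·2/100000 = 1/25000 rad
Superposition: θ = Σ θ_i = 213/125000 rad ≈ 0.001704 rad

θ(2) = 213/125000 rad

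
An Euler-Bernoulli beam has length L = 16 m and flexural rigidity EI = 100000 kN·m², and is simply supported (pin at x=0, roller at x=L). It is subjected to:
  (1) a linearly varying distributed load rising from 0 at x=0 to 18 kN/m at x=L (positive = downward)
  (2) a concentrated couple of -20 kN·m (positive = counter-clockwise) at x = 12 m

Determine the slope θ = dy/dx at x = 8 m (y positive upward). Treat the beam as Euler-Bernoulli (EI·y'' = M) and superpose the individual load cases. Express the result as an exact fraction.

Load 1 — triangular load w₀=18 kN/m (0→w₀ over full span):
  θ_1 = -w₀(7L⁴-30L²x²+15x⁴)/(360LEI) = -18·(7·16⁴-30·16²·8²+15·8⁴)/(360·16·100000) = -14/15625 rad
Load 2 — applied couple M₀=-20 kN·m at a=12 m (b=L-a=4):
  θ_2 = (M₀x²/(2L)+C₁)/EI  [x≤a] with C₁=M₀(3b²-L²)/(6L)=130/3 = ((-20)·8²/(2·16)+(130/3))/100000 = 1/30000 rad
Superposition: θ = Σ θ_i = -647/750000 rad ≈ -0.000863 rad

θ(8) = -647/750000 rad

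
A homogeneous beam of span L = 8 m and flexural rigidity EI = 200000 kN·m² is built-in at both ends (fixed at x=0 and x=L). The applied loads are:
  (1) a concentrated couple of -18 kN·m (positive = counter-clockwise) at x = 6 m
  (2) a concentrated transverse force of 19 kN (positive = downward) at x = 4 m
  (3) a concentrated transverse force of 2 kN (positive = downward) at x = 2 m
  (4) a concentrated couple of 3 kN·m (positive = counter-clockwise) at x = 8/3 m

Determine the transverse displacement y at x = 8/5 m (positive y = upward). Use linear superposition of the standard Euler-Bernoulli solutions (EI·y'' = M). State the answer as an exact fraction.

y(8/5) = -1289/18750000 m

Load 1 — applied couple M₀=-18 kN·m at a=6 m (b=L-a=2):
  y_1 = (R_Ax³/6 - M_Ax²/2)/EI  [x≤a] with R_A=-81/32, M_A=-45/8 = ((-81/32)·(8/5)³/6 - (-45/8)·(8/5)²/2)/200000 = 171/6250000 m
Load 2 — point force P=19 kN at a=4 m (b=L-a=4):
  y_2 = -Pb²x²(3aL-(3a+b)x)/(6L³EI)  [x≤a] = -19·4²·(8/5)²·(3·4·8-(3·4+4)·(8/5))/(6·8³·200000) = -209/2343750 m
Load 3 — point force P=2 kN at a=2 m (b=L-a=6):
  y_3 = -Pb²x²(3aL-(3a+b)x)/(6L³EI)  [x≤a] = -2·6²·(8/5)²·(3·2·8-(3·2+6)·(8/5))/(6·8³·200000) = -27/3125000 m
Load 4 — applied couple M₀=3 kN·m at a=8/3 m (b=L-a=16/3):
  y_4 = (R_Ax³/6 - M_Ax²/2)/EI  [x≤a] with R_A=1/2, M_A=0 = ((1/2)·(8/5)³/6 - 0·(8/5)²/2)/200000 = 2/1171875 m
Superposition: y = Σ y_i = -1289/18750000 m ≈ -0.000069 m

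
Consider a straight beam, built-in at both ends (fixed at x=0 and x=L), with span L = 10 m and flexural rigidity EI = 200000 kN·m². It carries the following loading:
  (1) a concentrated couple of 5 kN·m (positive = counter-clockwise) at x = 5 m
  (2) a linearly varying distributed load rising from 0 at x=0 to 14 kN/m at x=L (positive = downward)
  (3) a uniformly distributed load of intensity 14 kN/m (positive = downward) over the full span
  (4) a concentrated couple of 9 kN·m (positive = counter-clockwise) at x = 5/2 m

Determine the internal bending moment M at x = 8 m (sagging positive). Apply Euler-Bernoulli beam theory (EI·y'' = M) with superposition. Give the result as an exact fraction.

M(8) = -181/80 kN·m

Load 1 — applied couple M₀=5 kN·m at a=5 m (b=L-a=5):
  M_1 = R_Ax - M_A - M₀  [x>a] with R_A=3/4, M_A=5/4 = (3/4)·8 - (5/4) - 5 = -1/4 kN·m
Load 2 — triangular load w₀=14 kN/m (0→w₀ over full span):
  M_2 = 3w₀Lx/20 - w₀L²/30 - w₀x³/(6L) = 3·14·10·8/20 - 14·10²/30 - 14·8³/(6·10) = 28/15 kN·m
Load 3 — uniform load w=14 kN/m over full span:
  M_3 = wLx/2 - wL²/12 - wx²/2 = 14·10·8/2 - 14·10²/12 - 14·8²/2 = -14/3 kN·m
Load 4 — applied couple M₀=9 kN·m at a=5/2 m (b=L-a=15/2):
  M_4 = R_Ax - M_A - M₀  [x>a] with R_A=81/80, M_A=-27/16 = (81/80)·8 - (-27/16) - 9 = 63/80 kN·m
Superposition: M = Σ M_i = -181/80 kN·m ≈ -2.262500 kN·m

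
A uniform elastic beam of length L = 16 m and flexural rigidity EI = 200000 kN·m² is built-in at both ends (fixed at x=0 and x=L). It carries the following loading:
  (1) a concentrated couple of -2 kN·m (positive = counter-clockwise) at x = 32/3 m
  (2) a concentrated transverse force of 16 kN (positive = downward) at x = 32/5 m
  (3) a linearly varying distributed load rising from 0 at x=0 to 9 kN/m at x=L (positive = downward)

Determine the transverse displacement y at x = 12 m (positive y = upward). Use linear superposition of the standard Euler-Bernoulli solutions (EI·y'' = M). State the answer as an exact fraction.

Load 1 — applied couple M₀=-2 kN·m at a=32/3 m (b=L-a=16/3):
  y_1 = (R_Ax³/6 - M_Ax²/2 - M₀(x-a)²/2)/EI  [x>a] with R_A=-1/6, M_A=-2/3 = ((-1/6)·12³/6 - (-2/3)·12²/2 - (-2)·(12-(32/3))²/2)/200000 = 1/112500 m
Load 2 — point force P=16 kN at a=32/5 m (b=L-a=48/5):
  y_2 = -Pa²(L-x)²(3bL-(3b+a)(L-x))/(6L³EI)  [x>a] = -16·(32/5)²·(16-12)²·(3·(48/5)·16-(3·(48/5)+(32/5))·(16-12))/(6·16³·200000) = -32/46875 m
Load 3 — triangular load w₀=9 kN/m (0→w₀ over full span):
  y_3 = -w₀x²(L-x)²(x+2L)/(120LEI) = -9·12²·(16-12)²·(12+2·16)/(120·16·200000) = -297/125000 m
Superposition: y = Σ y_i = -3431/1125000 m ≈ -0.003050 m

y(12) = -3431/1125000 m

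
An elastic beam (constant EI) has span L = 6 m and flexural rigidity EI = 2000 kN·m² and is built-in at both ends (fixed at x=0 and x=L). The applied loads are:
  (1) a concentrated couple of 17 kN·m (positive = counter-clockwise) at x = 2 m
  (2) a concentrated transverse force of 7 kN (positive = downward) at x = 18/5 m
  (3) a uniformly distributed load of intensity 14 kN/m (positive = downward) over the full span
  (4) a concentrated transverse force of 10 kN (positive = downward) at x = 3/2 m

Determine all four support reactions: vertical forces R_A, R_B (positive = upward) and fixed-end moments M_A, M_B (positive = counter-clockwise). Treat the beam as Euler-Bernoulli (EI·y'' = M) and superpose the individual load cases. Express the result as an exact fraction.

Load 1 — applied couple M₀=17 kN·m at a=2 m (b=L-a=4):
  R_A = 6M₀ab/L³ = 6·17·2·4/6³ = 34/9 kN
  M_A = M₀b(2a-b)/L² = 17·4·(2·2-4)/6² = 0 kN·m
  R_B = -6M₀ab/L³ = -6·17·2·4/6³ = -34/9 kN
  M_B = M₀a(2b-a)/L² = 17·2·(2·4-2)/6² = 17/3 kN·m
Load 2 — point force P=7 kN at a=18/5 m (b=L-a=12/5):
  R_A = Pb²(3a+b)/L³ = 7·(12/5)²·(3·(18/5)+(12/5))/6³ = 308/125 kN
  M_A = Pab²/L² = 7·(18/5)·(12/5)²/6² = 504/125 kN·m
  R_B = Pa²(a+3b)/L³ = 7·(18/5)²·((18/5)+3·(12/5))/6³ = 567/125 kN
  M_B = -Pa²b/L² = -7·(18/5)²·(12/5)/6² = -756/125 kN·m
Load 3 — uniform load w=14 kN/m over full span:
  R_A = wL/2 = 14·6/2 = 42 kN
  M_A = wL²/12 = 14·6²/12 = 42 kN·m
  R_B = wL/2 = 14·6/2 = 42 kN
  M_B = -wL²/12 = -14·6²/12 = -42 kN·m
Load 4 — point force P=10 kN at a=3/2 m (b=L-a=9/2):
  R_A = Pb²(3a+b)/L³ = 10·(9/2)²·(3·(3/2)+(9/2))/6³ = 135/16 kN
  M_A = Pab²/L² = 10·(3/2)·(9/2)²/6² = 135/16 kN·m
  R_B = Pa²(a+3b)/L³ = 10·(3/2)²·((3/2)+3·(9/2))/6³ = 25/16 kN
  M_B = -Pa²b/L² = -10·(3/2)²·(9/2)/6² = -45/16 kN·m
Superposition: R_A = 1020227/18000 kN, M_A = 108939/2000 kN·m, R_B = 797773/18000 kN, M_B = -271163/6000 kN·m

R_A = 1020227/18000 kN, M_A = 108939/2000 kN·m, R_B = 797773/18000 kN, M_B = -271163/6000 kN·m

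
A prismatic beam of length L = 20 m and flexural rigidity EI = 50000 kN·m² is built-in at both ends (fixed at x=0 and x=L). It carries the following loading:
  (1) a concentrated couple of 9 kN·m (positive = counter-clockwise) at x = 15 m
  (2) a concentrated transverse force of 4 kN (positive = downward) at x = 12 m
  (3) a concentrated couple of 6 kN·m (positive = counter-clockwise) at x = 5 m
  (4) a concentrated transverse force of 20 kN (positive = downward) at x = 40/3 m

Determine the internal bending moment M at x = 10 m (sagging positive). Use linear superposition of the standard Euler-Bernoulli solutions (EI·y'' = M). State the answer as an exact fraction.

Load 1 — applied couple M₀=9 kN·m at a=15 m (b=L-a=5):
  M_1 = R_Ax - M_A  [x≤a] with R_A=81/160, M_A=45/16 = (81/160)·10 - (45/16) = 9/4 kN·m
Load 2 — point force P=4 kN at a=12 m (b=L-a=8):
  M_2 = Pb²(3a+b)x/L³ - Pab²/L²  [x≤a] = 4·8²·(3·12+8)·10/20³ - 4·12·8²/20² = 32/5 kN·m
Load 3 — applied couple M₀=6 kN·m at a=5 m (b=L-a=15):
  M_3 = R_Ax - M_A - M₀  [x>a] with R_A=27/80, M_A=-9/8 = (27/80)·10 - (-9/8) - 6 = -3/2 kN·m
Load 4 — point force P=20 kN at a=40/3 m (b=L-a=20/3):
  M_4 = Pb²(3a+b)x/L³ - Pab²/L²  [x≤a] = 20·(20/3)²·(3·(40/3)+(20/3))·10/20³ - 20·(40/3)·(20/3)²/20² = 200/9 kN·m
Superposition: M = Σ M_i = 5287/180 kN·m ≈ 29.372222 kN·m

M(10) = 5287/180 kN·m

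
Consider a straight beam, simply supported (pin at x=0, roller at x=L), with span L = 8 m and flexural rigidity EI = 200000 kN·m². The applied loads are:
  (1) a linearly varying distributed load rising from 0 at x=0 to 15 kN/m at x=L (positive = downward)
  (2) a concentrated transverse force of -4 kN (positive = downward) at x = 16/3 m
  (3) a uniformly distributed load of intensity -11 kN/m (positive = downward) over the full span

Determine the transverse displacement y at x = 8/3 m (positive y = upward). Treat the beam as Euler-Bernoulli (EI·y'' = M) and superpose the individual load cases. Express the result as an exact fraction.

Load 1 — triangular load w₀=15 kN/m (0→w₀ over full span):
  y_1 = -w₀x(7L⁴-10L²x²+3x⁴)/(360LEI) = -15·(8/3)·(7·8⁴-10·8²·(8/3)²+3·(8/3)⁴)/(360·8·200000) = -256/151875 m
Load 2 — point force P=-4 kN at a=16/3 m (b=L-a=8/3):
  y_2 = -Pbx(L²-b²-x²)/(6LEI)  [x≤a] = -(-4)·(8/3)·(8/3)·(8²-(8/3)²-(8/3)²)/(6·8·200000) = 112/759375 m
Load 3 — uniform load w=-11 kN/m over full span:
  y_3 = -wx(L³-2Lx²+x³)/(24EI) = -(-11)·(8/3)·(8³-2·8·(8/3)²+(8/3)³)/(24·200000) = 1936/759375 m
Superposition: y = Σ y_i = 256/253125 m ≈ 0.001011 m

y(8/3) = 256/253125 m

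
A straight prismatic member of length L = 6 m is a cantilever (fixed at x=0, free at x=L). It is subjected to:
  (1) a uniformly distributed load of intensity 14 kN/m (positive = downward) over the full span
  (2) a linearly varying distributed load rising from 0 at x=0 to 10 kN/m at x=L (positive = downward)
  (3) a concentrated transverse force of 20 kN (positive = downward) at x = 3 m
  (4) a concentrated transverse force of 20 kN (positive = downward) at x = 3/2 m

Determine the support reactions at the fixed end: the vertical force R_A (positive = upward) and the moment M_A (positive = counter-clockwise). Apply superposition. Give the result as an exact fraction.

Load 1 — uniform load w=14 kN/m over full span:
  R_A = wL = 14·6 = 84 kN
  M_A = wL²/2 = 14·6²/2 = 252 kN·m
Load 2 — triangular load w₀=10 kN/m (0→w₀ over full span):
  R_A = w₀L/2 = 10·6/2 = 30 kN
  M_A = w₀L²/3 = 10·6²/3 = 120 kN·m
Load 3 — point force P=20 kN at a=3 m (b=L-a=3):
  R_A = P = 20 kN
  M_A = Pa = 20·3 = 60 kN·m
Load 4 — point force P=20 kN at a=3/2 m (b=L-a=9/2):
  R_A = P = 20 kN
  M_A = Pa = 20·(3/2) = 30 kN·m
Superposition: R_A = 154 kN, M_A = 462 kN·m

R_A = 154 kN, M_A = 462 kN·m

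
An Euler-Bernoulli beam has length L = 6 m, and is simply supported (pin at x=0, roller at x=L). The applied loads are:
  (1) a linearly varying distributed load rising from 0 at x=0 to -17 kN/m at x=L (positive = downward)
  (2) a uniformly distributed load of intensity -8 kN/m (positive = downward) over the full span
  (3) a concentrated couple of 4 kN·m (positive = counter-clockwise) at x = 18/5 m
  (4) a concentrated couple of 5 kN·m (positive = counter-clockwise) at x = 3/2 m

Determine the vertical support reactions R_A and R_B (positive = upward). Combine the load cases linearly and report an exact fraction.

R_A = -79/2 kN, R_B = -119/2 kN

Load 1 — triangular load w₀=-17 kN/m (0→w₀ over full span):
  R_A = w₀L/6 = (-17)·6/6 = -17 kN
  R_B = w₀L/3 = (-17)·6/3 = -34 kN
Load 2 — uniform load w=-8 kN/m over full span:
  R_A = wL/2 = (-8)·6/2 = -24 kN
  R_B = wL/2 = (-8)·6/2 = -24 kN
Load 3 — applied couple M₀=4 kN·m at a=18/5 m (b=L-a=12/5):
  R_A = M₀/L = 4/6 = 2/3 kN
  R_B = -M₀/L = -4/6 = -2/3 kN
Load 4 — applied couple M₀=5 kN·m at a=3/2 m (b=L-a=9/2):
  R_A = M₀/L = 5/6 kN
  R_B = -M₀/L = -5/6 kN
Superposition: R_A = -79/2 kN, R_B = -119/2 kN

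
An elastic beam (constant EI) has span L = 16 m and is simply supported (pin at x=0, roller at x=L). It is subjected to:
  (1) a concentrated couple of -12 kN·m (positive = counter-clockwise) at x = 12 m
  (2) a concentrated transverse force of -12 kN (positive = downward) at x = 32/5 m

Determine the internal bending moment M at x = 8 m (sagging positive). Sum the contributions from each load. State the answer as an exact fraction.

Load 1 — applied couple M₀=-12 kN·m at a=12 m (b=L-a=4):
  M_1 = M₀x/L  [x≤a] = (-12)·8/16 = -6 kN·m
Load 2 — point force P=-12 kN at a=32/5 m (b=L-a=48/5):
  M_2 = Pa(L-x)/L  [x>a] = (-12)·(32/5)·(16-8)/16 = -192/5 kN·m
Superposition: M = Σ M_i = -222/5 kN·m ≈ -44.400000 kN·m

M(8) = -222/5 kN·m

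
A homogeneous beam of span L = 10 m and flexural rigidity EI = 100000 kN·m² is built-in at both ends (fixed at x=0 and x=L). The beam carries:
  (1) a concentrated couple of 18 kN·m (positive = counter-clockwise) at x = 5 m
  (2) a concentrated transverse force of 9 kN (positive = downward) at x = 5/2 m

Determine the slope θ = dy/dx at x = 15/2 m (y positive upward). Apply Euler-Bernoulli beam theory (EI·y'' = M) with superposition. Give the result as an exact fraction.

θ(15/2) = 171/5120000 rad

Load 1 — applied couple M₀=18 kN·m at a=5 m (b=L-a=5):
  θ_1 = (R_Ax²/2 - M_Ax - M₀(x-a))/EI  [x>a] with R_A=27/10, M_A=9/2 = ((27/10)·(15/2)²/2 - (9/2)·(15/2) - 18·((15/2)-5))/100000 = -9/320000 rad
Load 2 — point force P=9 kN at a=5/2 m (b=L-a=15/2):
  θ_2 = Pa²(L-x)(2bL-(3b+a)(L-x))/(2L³EI)  [x>a] = 9·(5/2)²·(10-(15/2))·(2·(15/2)·10-(3·(15/2)+(5/2))·(10-(15/2)))/(2·10³·100000) = 63/1024000 rad
Superposition: θ = Σ θ_i = 171/5120000 rad ≈ 0.000033 rad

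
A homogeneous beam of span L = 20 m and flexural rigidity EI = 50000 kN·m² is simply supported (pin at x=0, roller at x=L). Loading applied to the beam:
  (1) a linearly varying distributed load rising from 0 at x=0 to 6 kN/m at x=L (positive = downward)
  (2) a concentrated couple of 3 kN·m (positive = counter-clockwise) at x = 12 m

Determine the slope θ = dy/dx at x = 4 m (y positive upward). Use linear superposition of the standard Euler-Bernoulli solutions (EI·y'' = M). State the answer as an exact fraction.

θ(4) = -2927/187500 rad

Load 1 — triangular load w₀=6 kN/m (0→w₀ over full span):
  θ_1 = -w₀(7L⁴-30L²x²+15x⁴)/(360LEI) = -6·(7·20⁴-30·20²·4²+15·4⁴)/(360·20·50000) = -728/46875 rad
Load 2 — applied couple M₀=3 kN·m at a=12 m (b=L-a=8):
  θ_2 = (M₀x²/(2L)+C₁)/EI  [x≤a] with C₁=M₀(3b²-L²)/(6L)=-26/5 = (3·4²/(2·20)+(-26/5))/50000 = -1/12500 rad
Superposition: θ = Σ θ_i = -2927/187500 rad ≈ -0.015611 rad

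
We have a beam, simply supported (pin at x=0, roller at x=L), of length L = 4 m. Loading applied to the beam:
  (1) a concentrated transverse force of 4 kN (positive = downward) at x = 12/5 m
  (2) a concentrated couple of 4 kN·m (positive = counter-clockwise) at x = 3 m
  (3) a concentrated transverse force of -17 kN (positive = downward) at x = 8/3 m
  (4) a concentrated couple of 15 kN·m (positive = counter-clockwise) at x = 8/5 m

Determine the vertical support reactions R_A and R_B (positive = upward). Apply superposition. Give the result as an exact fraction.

Load 1 — point force P=4 kN at a=12/5 m (b=L-a=8/5):
  R_A = Pb/L = 4·(8/5)/4 = 8/5 kN
  R_B = Pa/L = 4·(12/5)/4 = 12/5 kN
Load 2 — applied couple M₀=4 kN·m at a=3 m (b=L-a=1):
  R_A = M₀/L = 4/4 = 1 kN
  R_B = -M₀/L = -4/4 = -1 kN
Load 3 — point force P=-17 kN at a=8/3 m (b=L-a=4/3):
  R_A = Pb/L = (-17)·(4/3)/4 = -17/3 kN
  R_B = Pa/L = (-17)·(8/3)/4 = -34/3 kN
Load 4 — applied couple M₀=15 kN·m at a=8/5 m (b=L-a=12/5):
  R_A = M₀/L = 15/4 kN
  R_B = -M₀/L = -15/4 kN
Superposition: R_A = 41/60 kN, R_B = -821/60 kN

R_A = 41/60 kN, R_B = -821/60 kN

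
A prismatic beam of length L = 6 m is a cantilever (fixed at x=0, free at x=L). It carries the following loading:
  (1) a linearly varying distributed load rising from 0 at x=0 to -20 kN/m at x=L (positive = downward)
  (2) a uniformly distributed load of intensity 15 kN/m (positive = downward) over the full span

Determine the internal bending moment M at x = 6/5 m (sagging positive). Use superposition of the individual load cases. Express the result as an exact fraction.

Load 1 — triangular load w₀=-20 kN/m (0→w₀ over full span):
  M_1 = w₀Lx/2 - w₀L²/3 - w₀x³/(6L) = (-20)·6·(6/5)/2 - (-20)·6²/3 - (-20)·(6/5)³/(6·6) = 4224/25 kN·m
Load 2 — uniform load w=15 kN/m over full span:
  M_2 = -w(L-x)²/2 = -15·(6-(6/5))²/2 = -864/5 kN·m
Superposition: M = Σ M_i = -96/25 kN·m ≈ -3.840000 kN·m

M(6/5) = -96/25 kN·m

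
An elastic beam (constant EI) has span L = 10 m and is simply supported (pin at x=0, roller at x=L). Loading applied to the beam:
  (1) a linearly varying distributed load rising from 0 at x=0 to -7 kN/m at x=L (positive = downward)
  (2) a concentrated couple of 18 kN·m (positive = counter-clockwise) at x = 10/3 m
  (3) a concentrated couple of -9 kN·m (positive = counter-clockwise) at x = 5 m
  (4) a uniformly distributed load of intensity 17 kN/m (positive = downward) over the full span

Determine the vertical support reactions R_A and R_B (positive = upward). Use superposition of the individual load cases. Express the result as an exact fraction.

Load 1 — triangular load w₀=-7 kN/m (0→w₀ over full span):
  R_A = w₀L/6 = (-7)·10/6 = -35/3 kN
  R_B = w₀L/3 = (-7)·10/3 = -70/3 kN
Load 2 — applied couple M₀=18 kN·m at a=10/3 m (b=L-a=20/3):
  R_A = M₀/L = 18/10 = 9/5 kN
  R_B = -M₀/L = -18/10 = -9/5 kN
Load 3 — applied couple M₀=-9 kN·m at a=5 m (b=L-a=5):
  R_A = M₀/L = (-9)/10 = -9/10 kN
  R_B = -M₀/L = -(-9)/10 = 9/10 kN
Load 4 — uniform load w=17 kN/m over full span:
  R_A = wL/2 = 17·10/2 = 85 kN
  R_B = wL/2 = 17·10/2 = 85 kN
Superposition: R_A = 2227/30 kN, R_B = 1823/30 kN

R_A = 2227/30 kN, R_B = 1823/30 kN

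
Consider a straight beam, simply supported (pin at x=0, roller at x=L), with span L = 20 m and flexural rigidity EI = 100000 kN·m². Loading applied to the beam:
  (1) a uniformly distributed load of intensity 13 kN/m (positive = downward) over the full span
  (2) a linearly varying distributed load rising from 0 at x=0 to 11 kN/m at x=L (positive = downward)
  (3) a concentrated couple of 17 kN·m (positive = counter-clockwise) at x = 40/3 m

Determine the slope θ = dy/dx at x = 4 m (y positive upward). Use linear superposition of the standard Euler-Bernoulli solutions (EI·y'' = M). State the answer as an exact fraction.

θ(4) = -109949/2250000 rad

Load 1 — uniform load w=13 kN/m over full span:
  θ_1 = -w(L³-6Lx²+4x³)/(24EI) = -13·(20³-6·20·4²+4·4³)/(24·100000) = -429/12500 rad
Load 2 — triangular load w₀=11 kN/m (0→w₀ over full span):
  θ_2 = -w₀(7L⁴-30L²x²+15x⁴)/(360LEI) = -11·(7·20⁴-30·20²·4²+15·4⁴)/(360·20·100000) = -2002/140625 rad
Load 3 — applied couple M₀=17 kN·m at a=40/3 m (b=L-a=20/3):
  θ_3 = (M₀x²/(2L)+C₁)/EI  [x≤a] with C₁=M₀(3b²-L²)/(6L)=-340/9 = (17·4²/(2·20)+(-340/9))/100000 = -697/2250000 rad
Superposition: θ = Σ θ_i = -109949/2250000 rad ≈ -0.048866 rad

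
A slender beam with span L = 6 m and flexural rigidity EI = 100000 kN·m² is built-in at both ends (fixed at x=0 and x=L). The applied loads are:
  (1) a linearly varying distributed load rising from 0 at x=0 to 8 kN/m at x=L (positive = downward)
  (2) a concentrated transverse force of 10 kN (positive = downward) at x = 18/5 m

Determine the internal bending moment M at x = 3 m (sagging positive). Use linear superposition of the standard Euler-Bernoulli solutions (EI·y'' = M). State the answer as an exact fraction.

M(3) = 54/5 kN·m

Load 1 — triangular load w₀=8 kN/m (0→w₀ over full span):
  M_1 = 3w₀Lx/20 - w₀L²/30 - w₀x³/(6L) = 3·8·6·3/20 - 8·6²/30 - 8·3³/(6·6) = 6 kN·m
Load 2 — point force P=10 kN at a=18/5 m (b=L-a=12/5):
  M_2 = Pb²(3a+b)x/L³ - Pab²/L²  [x≤a] = 10·(12/5)²·(3·(18/5)+(12/5))·3/6³ - 10·(18/5)·(12/5)²/6² = 24/5 kN·m
Superposition: M = Σ M_i = 54/5 kN·m ≈ 10.800000 kN·m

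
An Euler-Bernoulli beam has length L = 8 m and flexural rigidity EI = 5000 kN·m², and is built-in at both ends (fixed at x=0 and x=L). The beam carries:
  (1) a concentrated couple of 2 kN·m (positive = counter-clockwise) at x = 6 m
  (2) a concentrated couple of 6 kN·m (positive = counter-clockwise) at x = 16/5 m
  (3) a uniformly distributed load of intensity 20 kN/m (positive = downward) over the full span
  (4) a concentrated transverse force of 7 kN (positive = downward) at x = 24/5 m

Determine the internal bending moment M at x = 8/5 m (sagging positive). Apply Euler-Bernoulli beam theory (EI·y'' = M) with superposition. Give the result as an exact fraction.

M(8/5) = -73009/15000 kN·m

Load 1 — applied couple M₀=2 kN·m at a=6 m (b=L-a=2):
  M_1 = R_Ax - M_A  [x≤a] with R_A=9/32, M_A=5/8 = (9/32)·(8/5) - (5/8) = -7/40 kN·m
Load 2 — applied couple M₀=6 kN·m at a=16/5 m (b=L-a=24/5):
  M_2 = R_Ax - M_A  [x≤a] with R_A=27/25, M_A=18/25 = (27/25)·(8/5) - (18/25) = 126/125 kN·m
Load 3 — uniform load w=20 kN/m over full span:
  M_3 = wLx/2 - wL²/12 - wx²/2 = 20·8·(8/5)/2 - 20·8²/12 - 20·(8/5)²/2 = -64/15 kN·m
Load 4 — point force P=7 kN at a=24/5 m (b=L-a=16/5):
  M_4 = Pb²(3a+b)x/L³ - Pab²/L²  [x≤a] = 7·(16/5)²·(3·(24/5)+(16/5))·(8/5)/8³ - 7·(24/5)·(16/5)²/8² = -896/625 kN·m
Superposition: M = Σ M_i = -73009/15000 kN·m ≈ -4.867267 kN·m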